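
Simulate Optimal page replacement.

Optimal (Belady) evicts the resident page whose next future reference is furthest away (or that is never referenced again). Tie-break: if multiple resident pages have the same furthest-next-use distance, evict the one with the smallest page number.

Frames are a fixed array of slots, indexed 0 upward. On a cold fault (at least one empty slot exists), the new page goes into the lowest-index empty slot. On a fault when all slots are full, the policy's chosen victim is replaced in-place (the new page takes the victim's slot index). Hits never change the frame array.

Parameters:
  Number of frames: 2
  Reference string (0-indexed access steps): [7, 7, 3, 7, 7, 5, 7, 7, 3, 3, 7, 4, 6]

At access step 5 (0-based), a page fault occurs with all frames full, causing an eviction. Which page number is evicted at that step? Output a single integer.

Step 0: ref 7 -> FAULT, frames=[7,-]
Step 1: ref 7 -> HIT, frames=[7,-]
Step 2: ref 3 -> FAULT, frames=[7,3]
Step 3: ref 7 -> HIT, frames=[7,3]
Step 4: ref 7 -> HIT, frames=[7,3]
Step 5: ref 5 -> FAULT, evict 3, frames=[7,5]
At step 5: evicted page 3

Answer: 3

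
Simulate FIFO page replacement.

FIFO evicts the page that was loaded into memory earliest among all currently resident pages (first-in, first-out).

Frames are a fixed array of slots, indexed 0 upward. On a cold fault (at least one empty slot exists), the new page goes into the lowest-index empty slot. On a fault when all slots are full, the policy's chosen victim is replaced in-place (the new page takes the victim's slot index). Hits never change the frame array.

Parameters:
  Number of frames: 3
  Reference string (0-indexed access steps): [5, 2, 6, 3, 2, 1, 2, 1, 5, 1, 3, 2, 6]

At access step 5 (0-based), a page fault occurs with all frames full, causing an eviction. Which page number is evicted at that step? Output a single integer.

Step 0: ref 5 -> FAULT, frames=[5,-,-]
Step 1: ref 2 -> FAULT, frames=[5,2,-]
Step 2: ref 6 -> FAULT, frames=[5,2,6]
Step 3: ref 3 -> FAULT, evict 5, frames=[3,2,6]
Step 4: ref 2 -> HIT, frames=[3,2,6]
Step 5: ref 1 -> FAULT, evict 2, frames=[3,1,6]
At step 5: evicted page 2

Answer: 2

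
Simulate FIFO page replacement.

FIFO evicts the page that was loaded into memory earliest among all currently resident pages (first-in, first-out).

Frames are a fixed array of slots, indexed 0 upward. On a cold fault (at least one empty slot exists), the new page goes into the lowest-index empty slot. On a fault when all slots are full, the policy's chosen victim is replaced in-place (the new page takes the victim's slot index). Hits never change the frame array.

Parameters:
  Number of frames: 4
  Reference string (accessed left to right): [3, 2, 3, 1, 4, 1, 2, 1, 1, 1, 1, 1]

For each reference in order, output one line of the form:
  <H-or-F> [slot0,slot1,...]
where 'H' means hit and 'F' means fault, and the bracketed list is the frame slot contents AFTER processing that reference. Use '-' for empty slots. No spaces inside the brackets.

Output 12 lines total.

F [3,-,-,-]
F [3,2,-,-]
H [3,2,-,-]
F [3,2,1,-]
F [3,2,1,4]
H [3,2,1,4]
H [3,2,1,4]
H [3,2,1,4]
H [3,2,1,4]
H [3,2,1,4]
H [3,2,1,4]
H [3,2,1,4]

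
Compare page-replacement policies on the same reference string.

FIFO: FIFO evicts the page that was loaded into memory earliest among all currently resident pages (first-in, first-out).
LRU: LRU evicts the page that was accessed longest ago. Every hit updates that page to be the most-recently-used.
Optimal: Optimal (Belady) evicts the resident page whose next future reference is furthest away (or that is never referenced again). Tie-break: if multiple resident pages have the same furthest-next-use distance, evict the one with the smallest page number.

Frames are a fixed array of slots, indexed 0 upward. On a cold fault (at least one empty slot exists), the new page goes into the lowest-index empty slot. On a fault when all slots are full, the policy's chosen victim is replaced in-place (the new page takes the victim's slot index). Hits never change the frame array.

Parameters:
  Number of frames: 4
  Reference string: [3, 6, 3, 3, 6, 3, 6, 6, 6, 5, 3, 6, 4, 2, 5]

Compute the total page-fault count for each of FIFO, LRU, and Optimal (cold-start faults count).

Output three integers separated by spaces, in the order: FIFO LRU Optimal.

--- FIFO ---
  step 0: ref 3 -> FAULT, frames=[3,-,-,-] (faults so far: 1)
  step 1: ref 6 -> FAULT, frames=[3,6,-,-] (faults so far: 2)
  step 2: ref 3 -> HIT, frames=[3,6,-,-] (faults so far: 2)
  step 3: ref 3 -> HIT, frames=[3,6,-,-] (faults so far: 2)
  step 4: ref 6 -> HIT, frames=[3,6,-,-] (faults so far: 2)
  step 5: ref 3 -> HIT, frames=[3,6,-,-] (faults so far: 2)
  step 6: ref 6 -> HIT, frames=[3,6,-,-] (faults so far: 2)
  step 7: ref 6 -> HIT, frames=[3,6,-,-] (faults so far: 2)
  step 8: ref 6 -> HIT, frames=[3,6,-,-] (faults so far: 2)
  step 9: ref 5 -> FAULT, frames=[3,6,5,-] (faults so far: 3)
  step 10: ref 3 -> HIT, frames=[3,6,5,-] (faults so far: 3)
  step 11: ref 6 -> HIT, frames=[3,6,5,-] (faults so far: 3)
  step 12: ref 4 -> FAULT, frames=[3,6,5,4] (faults so far: 4)
  step 13: ref 2 -> FAULT, evict 3, frames=[2,6,5,4] (faults so far: 5)
  step 14: ref 5 -> HIT, frames=[2,6,5,4] (faults so far: 5)
  FIFO total faults: 5
--- LRU ---
  step 0: ref 3 -> FAULT, frames=[3,-,-,-] (faults so far: 1)
  step 1: ref 6 -> FAULT, frames=[3,6,-,-] (faults so far: 2)
  step 2: ref 3 -> HIT, frames=[3,6,-,-] (faults so far: 2)
  step 3: ref 3 -> HIT, frames=[3,6,-,-] (faults so far: 2)
  step 4: ref 6 -> HIT, frames=[3,6,-,-] (faults so far: 2)
  step 5: ref 3 -> HIT, frames=[3,6,-,-] (faults so far: 2)
  step 6: ref 6 -> HIT, frames=[3,6,-,-] (faults so far: 2)
  step 7: ref 6 -> HIT, frames=[3,6,-,-] (faults so far: 2)
  step 8: ref 6 -> HIT, frames=[3,6,-,-] (faults so far: 2)
  step 9: ref 5 -> FAULT, frames=[3,6,5,-] (faults so far: 3)
  step 10: ref 3 -> HIT, frames=[3,6,5,-] (faults so far: 3)
  step 11: ref 6 -> HIT, frames=[3,6,5,-] (faults so far: 3)
  step 12: ref 4 -> FAULT, frames=[3,6,5,4] (faults so far: 4)
  step 13: ref 2 -> FAULT, evict 5, frames=[3,6,2,4] (faults so far: 5)
  step 14: ref 5 -> FAULT, evict 3, frames=[5,6,2,4] (faults so far: 6)
  LRU total faults: 6
--- Optimal ---
  step 0: ref 3 -> FAULT, frames=[3,-,-,-] (faults so far: 1)
  step 1: ref 6 -> FAULT, frames=[3,6,-,-] (faults so far: 2)
  step 2: ref 3 -> HIT, frames=[3,6,-,-] (faults so far: 2)
  step 3: ref 3 -> HIT, frames=[3,6,-,-] (faults so far: 2)
  step 4: ref 6 -> HIT, frames=[3,6,-,-] (faults so far: 2)
  step 5: ref 3 -> HIT, frames=[3,6,-,-] (faults so far: 2)
  step 6: ref 6 -> HIT, frames=[3,6,-,-] (faults so far: 2)
  step 7: ref 6 -> HIT, frames=[3,6,-,-] (faults so far: 2)
  step 8: ref 6 -> HIT, frames=[3,6,-,-] (faults so far: 2)
  step 9: ref 5 -> FAULT, frames=[3,6,5,-] (faults so far: 3)
  step 10: ref 3 -> HIT, frames=[3,6,5,-] (faults so far: 3)
  step 11: ref 6 -> HIT, frames=[3,6,5,-] (faults so far: 3)
  step 12: ref 4 -> FAULT, frames=[3,6,5,4] (faults so far: 4)
  step 13: ref 2 -> FAULT, evict 3, frames=[2,6,5,4] (faults so far: 5)
  step 14: ref 5 -> HIT, frames=[2,6,5,4] (faults so far: 5)
  Optimal total faults: 5

Answer: 5 6 5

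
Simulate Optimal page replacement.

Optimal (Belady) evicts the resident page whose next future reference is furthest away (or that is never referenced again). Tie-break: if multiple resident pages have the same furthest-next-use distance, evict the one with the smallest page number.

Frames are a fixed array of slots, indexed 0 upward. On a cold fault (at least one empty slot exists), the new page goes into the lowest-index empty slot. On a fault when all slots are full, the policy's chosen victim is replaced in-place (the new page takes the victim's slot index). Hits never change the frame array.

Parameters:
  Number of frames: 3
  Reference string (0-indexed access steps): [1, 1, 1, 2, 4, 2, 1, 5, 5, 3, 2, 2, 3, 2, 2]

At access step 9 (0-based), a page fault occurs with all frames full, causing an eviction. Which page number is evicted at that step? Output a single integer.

Step 0: ref 1 -> FAULT, frames=[1,-,-]
Step 1: ref 1 -> HIT, frames=[1,-,-]
Step 2: ref 1 -> HIT, frames=[1,-,-]
Step 3: ref 2 -> FAULT, frames=[1,2,-]
Step 4: ref 4 -> FAULT, frames=[1,2,4]
Step 5: ref 2 -> HIT, frames=[1,2,4]
Step 6: ref 1 -> HIT, frames=[1,2,4]
Step 7: ref 5 -> FAULT, evict 1, frames=[5,2,4]
Step 8: ref 5 -> HIT, frames=[5,2,4]
Step 9: ref 3 -> FAULT, evict 4, frames=[5,2,3]
At step 9: evicted page 4

Answer: 4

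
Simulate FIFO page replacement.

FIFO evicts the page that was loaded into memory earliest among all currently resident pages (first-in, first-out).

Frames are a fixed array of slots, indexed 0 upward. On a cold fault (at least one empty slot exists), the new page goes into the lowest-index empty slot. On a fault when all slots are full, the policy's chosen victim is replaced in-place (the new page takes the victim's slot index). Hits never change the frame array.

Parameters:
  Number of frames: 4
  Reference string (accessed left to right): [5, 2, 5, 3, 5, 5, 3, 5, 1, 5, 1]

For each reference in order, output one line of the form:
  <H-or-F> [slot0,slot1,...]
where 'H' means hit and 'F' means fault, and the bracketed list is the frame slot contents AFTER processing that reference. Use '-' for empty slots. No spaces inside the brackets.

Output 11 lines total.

F [5,-,-,-]
F [5,2,-,-]
H [5,2,-,-]
F [5,2,3,-]
H [5,2,3,-]
H [5,2,3,-]
H [5,2,3,-]
H [5,2,3,-]
F [5,2,3,1]
H [5,2,3,1]
H [5,2,3,1]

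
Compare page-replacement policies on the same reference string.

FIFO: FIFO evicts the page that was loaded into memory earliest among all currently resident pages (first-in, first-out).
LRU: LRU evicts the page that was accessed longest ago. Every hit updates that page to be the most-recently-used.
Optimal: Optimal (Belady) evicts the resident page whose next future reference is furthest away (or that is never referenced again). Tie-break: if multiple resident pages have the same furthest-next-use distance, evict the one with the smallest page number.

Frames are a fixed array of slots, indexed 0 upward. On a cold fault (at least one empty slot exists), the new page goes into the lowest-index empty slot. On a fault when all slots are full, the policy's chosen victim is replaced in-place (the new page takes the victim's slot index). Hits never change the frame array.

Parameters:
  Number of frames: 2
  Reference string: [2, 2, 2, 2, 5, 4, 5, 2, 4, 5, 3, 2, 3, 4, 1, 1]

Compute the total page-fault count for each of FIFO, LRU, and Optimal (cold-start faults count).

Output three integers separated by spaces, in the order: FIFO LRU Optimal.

--- FIFO ---
  step 0: ref 2 -> FAULT, frames=[2,-] (faults so far: 1)
  step 1: ref 2 -> HIT, frames=[2,-] (faults so far: 1)
  step 2: ref 2 -> HIT, frames=[2,-] (faults so far: 1)
  step 3: ref 2 -> HIT, frames=[2,-] (faults so far: 1)
  step 4: ref 5 -> FAULT, frames=[2,5] (faults so far: 2)
  step 5: ref 4 -> FAULT, evict 2, frames=[4,5] (faults so far: 3)
  step 6: ref 5 -> HIT, frames=[4,5] (faults so far: 3)
  step 7: ref 2 -> FAULT, evict 5, frames=[4,2] (faults so far: 4)
  step 8: ref 4 -> HIT, frames=[4,2] (faults so far: 4)
  step 9: ref 5 -> FAULT, evict 4, frames=[5,2] (faults so far: 5)
  step 10: ref 3 -> FAULT, evict 2, frames=[5,3] (faults so far: 6)
  step 11: ref 2 -> FAULT, evict 5, frames=[2,3] (faults so far: 7)
  step 12: ref 3 -> HIT, frames=[2,3] (faults so far: 7)
  step 13: ref 4 -> FAULT, evict 3, frames=[2,4] (faults so far: 8)
  step 14: ref 1 -> FAULT, evict 2, frames=[1,4] (faults so far: 9)
  step 15: ref 1 -> HIT, frames=[1,4] (faults so far: 9)
  FIFO total faults: 9
--- LRU ---
  step 0: ref 2 -> FAULT, frames=[2,-] (faults so far: 1)
  step 1: ref 2 -> HIT, frames=[2,-] (faults so far: 1)
  step 2: ref 2 -> HIT, frames=[2,-] (faults so far: 1)
  step 3: ref 2 -> HIT, frames=[2,-] (faults so far: 1)
  step 4: ref 5 -> FAULT, frames=[2,5] (faults so far: 2)
  step 5: ref 4 -> FAULT, evict 2, frames=[4,5] (faults so far: 3)
  step 6: ref 5 -> HIT, frames=[4,5] (faults so far: 3)
  step 7: ref 2 -> FAULT, evict 4, frames=[2,5] (faults so far: 4)
  step 8: ref 4 -> FAULT, evict 5, frames=[2,4] (faults so far: 5)
  step 9: ref 5 -> FAULT, evict 2, frames=[5,4] (faults so far: 6)
  step 10: ref 3 -> FAULT, evict 4, frames=[5,3] (faults so far: 7)
  step 11: ref 2 -> FAULT, evict 5, frames=[2,3] (faults so far: 8)
  step 12: ref 3 -> HIT, frames=[2,3] (faults so far: 8)
  step 13: ref 4 -> FAULT, evict 2, frames=[4,3] (faults so far: 9)
  step 14: ref 1 -> FAULT, evict 3, frames=[4,1] (faults so far: 10)
  step 15: ref 1 -> HIT, frames=[4,1] (faults so far: 10)
  LRU total faults: 10
--- Optimal ---
  step 0: ref 2 -> FAULT, frames=[2,-] (faults so far: 1)
  step 1: ref 2 -> HIT, frames=[2,-] (faults so far: 1)
  step 2: ref 2 -> HIT, frames=[2,-] (faults so far: 1)
  step 3: ref 2 -> HIT, frames=[2,-] (faults so far: 1)
  step 4: ref 5 -> FAULT, frames=[2,5] (faults so far: 2)
  step 5: ref 4 -> FAULT, evict 2, frames=[4,5] (faults so far: 3)
  step 6: ref 5 -> HIT, frames=[4,5] (faults so far: 3)
  step 7: ref 2 -> FAULT, evict 5, frames=[4,2] (faults so far: 4)
  step 8: ref 4 -> HIT, frames=[4,2] (faults so far: 4)
  step 9: ref 5 -> FAULT, evict 4, frames=[5,2] (faults so far: 5)
  step 10: ref 3 -> FAULT, evict 5, frames=[3,2] (faults so far: 6)
  step 11: ref 2 -> HIT, frames=[3,2] (faults so far: 6)
  step 12: ref 3 -> HIT, frames=[3,2] (faults so far: 6)
  step 13: ref 4 -> FAULT, evict 2, frames=[3,4] (faults so far: 7)
  step 14: ref 1 -> FAULT, evict 3, frames=[1,4] (faults so far: 8)
  step 15: ref 1 -> HIT, frames=[1,4] (faults so far: 8)
  Optimal total faults: 8

Answer: 9 10 8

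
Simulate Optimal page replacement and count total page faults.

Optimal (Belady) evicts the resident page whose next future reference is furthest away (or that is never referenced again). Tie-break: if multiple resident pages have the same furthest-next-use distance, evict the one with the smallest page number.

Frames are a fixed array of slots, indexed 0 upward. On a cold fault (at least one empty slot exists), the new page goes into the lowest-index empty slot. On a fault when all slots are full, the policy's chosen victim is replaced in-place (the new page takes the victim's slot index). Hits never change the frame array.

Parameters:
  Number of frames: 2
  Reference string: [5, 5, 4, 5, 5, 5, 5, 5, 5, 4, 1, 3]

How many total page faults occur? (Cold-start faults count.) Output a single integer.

Step 0: ref 5 → FAULT, frames=[5,-]
Step 1: ref 5 → HIT, frames=[5,-]
Step 2: ref 4 → FAULT, frames=[5,4]
Step 3: ref 5 → HIT, frames=[5,4]
Step 4: ref 5 → HIT, frames=[5,4]
Step 5: ref 5 → HIT, frames=[5,4]
Step 6: ref 5 → HIT, frames=[5,4]
Step 7: ref 5 → HIT, frames=[5,4]
Step 8: ref 5 → HIT, frames=[5,4]
Step 9: ref 4 → HIT, frames=[5,4]
Step 10: ref 1 → FAULT (evict 4), frames=[5,1]
Step 11: ref 3 → FAULT (evict 1), frames=[5,3]
Total faults: 4

Answer: 4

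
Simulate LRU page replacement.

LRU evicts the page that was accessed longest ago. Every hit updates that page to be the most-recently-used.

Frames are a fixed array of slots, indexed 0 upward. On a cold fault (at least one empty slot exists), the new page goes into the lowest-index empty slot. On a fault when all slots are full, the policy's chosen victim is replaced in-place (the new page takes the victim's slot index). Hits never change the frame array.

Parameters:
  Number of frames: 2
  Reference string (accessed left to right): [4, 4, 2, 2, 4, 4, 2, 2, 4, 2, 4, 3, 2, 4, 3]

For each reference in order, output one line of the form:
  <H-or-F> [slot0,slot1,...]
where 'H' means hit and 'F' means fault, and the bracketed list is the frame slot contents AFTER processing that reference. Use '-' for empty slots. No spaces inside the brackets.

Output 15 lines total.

F [4,-]
H [4,-]
F [4,2]
H [4,2]
H [4,2]
H [4,2]
H [4,2]
H [4,2]
H [4,2]
H [4,2]
H [4,2]
F [4,3]
F [2,3]
F [2,4]
F [3,4]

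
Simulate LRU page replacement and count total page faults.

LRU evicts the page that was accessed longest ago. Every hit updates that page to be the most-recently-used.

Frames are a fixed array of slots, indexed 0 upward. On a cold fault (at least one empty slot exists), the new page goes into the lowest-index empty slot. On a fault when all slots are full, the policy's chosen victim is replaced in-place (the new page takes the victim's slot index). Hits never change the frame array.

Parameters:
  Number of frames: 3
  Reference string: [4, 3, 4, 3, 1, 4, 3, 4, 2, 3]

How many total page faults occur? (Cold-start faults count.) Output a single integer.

Step 0: ref 4 → FAULT, frames=[4,-,-]
Step 1: ref 3 → FAULT, frames=[4,3,-]
Step 2: ref 4 → HIT, frames=[4,3,-]
Step 3: ref 3 → HIT, frames=[4,3,-]
Step 4: ref 1 → FAULT, frames=[4,3,1]
Step 5: ref 4 → HIT, frames=[4,3,1]
Step 6: ref 3 → HIT, frames=[4,3,1]
Step 7: ref 4 → HIT, frames=[4,3,1]
Step 8: ref 2 → FAULT (evict 1), frames=[4,3,2]
Step 9: ref 3 → HIT, frames=[4,3,2]
Total faults: 4

Answer: 4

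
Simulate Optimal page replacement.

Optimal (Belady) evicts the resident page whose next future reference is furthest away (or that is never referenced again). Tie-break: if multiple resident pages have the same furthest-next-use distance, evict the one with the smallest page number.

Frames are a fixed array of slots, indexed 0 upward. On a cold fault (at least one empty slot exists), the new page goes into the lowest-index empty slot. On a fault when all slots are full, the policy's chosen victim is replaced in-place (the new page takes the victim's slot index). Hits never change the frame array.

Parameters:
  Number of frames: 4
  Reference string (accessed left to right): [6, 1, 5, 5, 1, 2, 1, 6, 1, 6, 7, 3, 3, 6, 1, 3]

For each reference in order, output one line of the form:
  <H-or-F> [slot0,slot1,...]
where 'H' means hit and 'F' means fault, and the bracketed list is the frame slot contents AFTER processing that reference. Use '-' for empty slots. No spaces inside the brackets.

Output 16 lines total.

F [6,-,-,-]
F [6,1,-,-]
F [6,1,5,-]
H [6,1,5,-]
H [6,1,5,-]
F [6,1,5,2]
H [6,1,5,2]
H [6,1,5,2]
H [6,1,5,2]
H [6,1,5,2]
F [6,1,5,7]
F [6,1,3,7]
H [6,1,3,7]
H [6,1,3,7]
H [6,1,3,7]
H [6,1,3,7]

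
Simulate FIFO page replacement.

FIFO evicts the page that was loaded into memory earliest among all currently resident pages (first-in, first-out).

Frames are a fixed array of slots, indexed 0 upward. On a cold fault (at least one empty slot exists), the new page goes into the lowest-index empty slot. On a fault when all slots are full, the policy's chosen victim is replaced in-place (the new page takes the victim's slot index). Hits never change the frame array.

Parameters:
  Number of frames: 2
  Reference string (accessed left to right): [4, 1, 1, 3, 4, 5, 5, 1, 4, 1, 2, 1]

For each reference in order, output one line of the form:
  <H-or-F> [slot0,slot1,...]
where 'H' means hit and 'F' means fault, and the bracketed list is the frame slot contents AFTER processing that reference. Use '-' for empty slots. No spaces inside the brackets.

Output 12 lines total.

F [4,-]
F [4,1]
H [4,1]
F [3,1]
F [3,4]
F [5,4]
H [5,4]
F [5,1]
F [4,1]
H [4,1]
F [4,2]
F [1,2]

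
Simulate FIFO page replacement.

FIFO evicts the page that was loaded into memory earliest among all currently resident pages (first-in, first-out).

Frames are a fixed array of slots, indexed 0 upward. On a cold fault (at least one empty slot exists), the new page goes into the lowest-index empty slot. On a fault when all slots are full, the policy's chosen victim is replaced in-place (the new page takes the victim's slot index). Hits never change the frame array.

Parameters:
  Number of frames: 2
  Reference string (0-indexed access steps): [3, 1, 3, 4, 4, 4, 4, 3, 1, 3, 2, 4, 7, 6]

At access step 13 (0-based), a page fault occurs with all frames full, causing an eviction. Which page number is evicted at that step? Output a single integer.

Step 0: ref 3 -> FAULT, frames=[3,-]
Step 1: ref 1 -> FAULT, frames=[3,1]
Step 2: ref 3 -> HIT, frames=[3,1]
Step 3: ref 4 -> FAULT, evict 3, frames=[4,1]
Step 4: ref 4 -> HIT, frames=[4,1]
Step 5: ref 4 -> HIT, frames=[4,1]
Step 6: ref 4 -> HIT, frames=[4,1]
Step 7: ref 3 -> FAULT, evict 1, frames=[4,3]
Step 8: ref 1 -> FAULT, evict 4, frames=[1,3]
Step 9: ref 3 -> HIT, frames=[1,3]
Step 10: ref 2 -> FAULT, evict 3, frames=[1,2]
Step 11: ref 4 -> FAULT, evict 1, frames=[4,2]
Step 12: ref 7 -> FAULT, evict 2, frames=[4,7]
Step 13: ref 6 -> FAULT, evict 4, frames=[6,7]
At step 13: evicted page 4

Answer: 4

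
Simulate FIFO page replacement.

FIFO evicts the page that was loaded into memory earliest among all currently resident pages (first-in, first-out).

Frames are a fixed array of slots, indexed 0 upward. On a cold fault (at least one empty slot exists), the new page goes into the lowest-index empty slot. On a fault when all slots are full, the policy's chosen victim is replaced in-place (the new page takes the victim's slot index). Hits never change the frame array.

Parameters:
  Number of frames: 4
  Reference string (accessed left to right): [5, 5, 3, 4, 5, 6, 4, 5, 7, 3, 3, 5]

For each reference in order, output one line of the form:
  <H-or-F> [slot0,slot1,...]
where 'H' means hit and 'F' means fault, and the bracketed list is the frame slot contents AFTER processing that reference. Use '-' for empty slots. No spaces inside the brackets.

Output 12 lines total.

F [5,-,-,-]
H [5,-,-,-]
F [5,3,-,-]
F [5,3,4,-]
H [5,3,4,-]
F [5,3,4,6]
H [5,3,4,6]
H [5,3,4,6]
F [7,3,4,6]
H [7,3,4,6]
H [7,3,4,6]
F [7,5,4,6]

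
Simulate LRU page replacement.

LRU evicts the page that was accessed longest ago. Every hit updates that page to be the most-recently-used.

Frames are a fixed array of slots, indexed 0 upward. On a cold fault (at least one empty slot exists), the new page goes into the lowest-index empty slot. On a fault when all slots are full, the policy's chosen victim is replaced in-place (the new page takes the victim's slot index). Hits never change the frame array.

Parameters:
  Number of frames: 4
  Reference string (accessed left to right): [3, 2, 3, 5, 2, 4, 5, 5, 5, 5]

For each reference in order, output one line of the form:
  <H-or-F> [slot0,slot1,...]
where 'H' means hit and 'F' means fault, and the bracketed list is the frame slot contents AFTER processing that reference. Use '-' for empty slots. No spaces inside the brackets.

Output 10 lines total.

F [3,-,-,-]
F [3,2,-,-]
H [3,2,-,-]
F [3,2,5,-]
H [3,2,5,-]
F [3,2,5,4]
H [3,2,5,4]
H [3,2,5,4]
H [3,2,5,4]
H [3,2,5,4]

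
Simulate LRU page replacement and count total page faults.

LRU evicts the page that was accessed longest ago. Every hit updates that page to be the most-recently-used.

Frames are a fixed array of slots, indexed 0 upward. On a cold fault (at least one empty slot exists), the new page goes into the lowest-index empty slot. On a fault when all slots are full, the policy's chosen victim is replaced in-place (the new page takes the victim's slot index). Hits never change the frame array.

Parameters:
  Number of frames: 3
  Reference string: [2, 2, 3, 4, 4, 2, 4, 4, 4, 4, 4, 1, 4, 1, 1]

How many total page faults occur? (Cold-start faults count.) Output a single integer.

Step 0: ref 2 → FAULT, frames=[2,-,-]
Step 1: ref 2 → HIT, frames=[2,-,-]
Step 2: ref 3 → FAULT, frames=[2,3,-]
Step 3: ref 4 → FAULT, frames=[2,3,4]
Step 4: ref 4 → HIT, frames=[2,3,4]
Step 5: ref 2 → HIT, frames=[2,3,4]
Step 6: ref 4 → HIT, frames=[2,3,4]
Step 7: ref 4 → HIT, frames=[2,3,4]
Step 8: ref 4 → HIT, frames=[2,3,4]
Step 9: ref 4 → HIT, frames=[2,3,4]
Step 10: ref 4 → HIT, frames=[2,3,4]
Step 11: ref 1 → FAULT (evict 3), frames=[2,1,4]
Step 12: ref 4 → HIT, frames=[2,1,4]
Step 13: ref 1 → HIT, frames=[2,1,4]
Step 14: ref 1 → HIT, frames=[2,1,4]
Total faults: 4

Answer: 4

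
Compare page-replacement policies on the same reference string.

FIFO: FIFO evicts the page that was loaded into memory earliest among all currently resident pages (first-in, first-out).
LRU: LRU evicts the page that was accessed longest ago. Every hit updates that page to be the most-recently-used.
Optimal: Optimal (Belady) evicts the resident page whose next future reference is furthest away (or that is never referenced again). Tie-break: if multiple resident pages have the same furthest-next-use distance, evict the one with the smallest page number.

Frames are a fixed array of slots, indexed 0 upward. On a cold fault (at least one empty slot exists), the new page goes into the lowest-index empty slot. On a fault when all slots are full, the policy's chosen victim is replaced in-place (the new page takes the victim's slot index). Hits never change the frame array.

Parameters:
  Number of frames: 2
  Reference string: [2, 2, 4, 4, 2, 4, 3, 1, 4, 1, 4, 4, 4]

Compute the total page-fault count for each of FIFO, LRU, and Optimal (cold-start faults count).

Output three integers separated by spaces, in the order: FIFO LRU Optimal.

Answer: 5 5 4

Derivation:
--- FIFO ---
  step 0: ref 2 -> FAULT, frames=[2,-] (faults so far: 1)
  step 1: ref 2 -> HIT, frames=[2,-] (faults so far: 1)
  step 2: ref 4 -> FAULT, frames=[2,4] (faults so far: 2)
  step 3: ref 4 -> HIT, frames=[2,4] (faults so far: 2)
  step 4: ref 2 -> HIT, frames=[2,4] (faults so far: 2)
  step 5: ref 4 -> HIT, frames=[2,4] (faults so far: 2)
  step 6: ref 3 -> FAULT, evict 2, frames=[3,4] (faults so far: 3)
  step 7: ref 1 -> FAULT, evict 4, frames=[3,1] (faults so far: 4)
  step 8: ref 4 -> FAULT, evict 3, frames=[4,1] (faults so far: 5)
  step 9: ref 1 -> HIT, frames=[4,1] (faults so far: 5)
  step 10: ref 4 -> HIT, frames=[4,1] (faults so far: 5)
  step 11: ref 4 -> HIT, frames=[4,1] (faults so far: 5)
  step 12: ref 4 -> HIT, frames=[4,1] (faults so far: 5)
  FIFO total faults: 5
--- LRU ---
  step 0: ref 2 -> FAULT, frames=[2,-] (faults so far: 1)
  step 1: ref 2 -> HIT, frames=[2,-] (faults so far: 1)
  step 2: ref 4 -> FAULT, frames=[2,4] (faults so far: 2)
  step 3: ref 4 -> HIT, frames=[2,4] (faults so far: 2)
  step 4: ref 2 -> HIT, frames=[2,4] (faults so far: 2)
  step 5: ref 4 -> HIT, frames=[2,4] (faults so far: 2)
  step 6: ref 3 -> FAULT, evict 2, frames=[3,4] (faults so far: 3)
  step 7: ref 1 -> FAULT, evict 4, frames=[3,1] (faults so far: 4)
  step 8: ref 4 -> FAULT, evict 3, frames=[4,1] (faults so far: 5)
  step 9: ref 1 -> HIT, frames=[4,1] (faults so far: 5)
  step 10: ref 4 -> HIT, frames=[4,1] (faults so far: 5)
  step 11: ref 4 -> HIT, frames=[4,1] (faults so far: 5)
  step 12: ref 4 -> HIT, frames=[4,1] (faults so far: 5)
  LRU total faults: 5
--- Optimal ---
  step 0: ref 2 -> FAULT, frames=[2,-] (faults so far: 1)
  step 1: ref 2 -> HIT, frames=[2,-] (faults so far: 1)
  step 2: ref 4 -> FAULT, frames=[2,4] (faults so far: 2)
  step 3: ref 4 -> HIT, frames=[2,4] (faults so far: 2)
  step 4: ref 2 -> HIT, frames=[2,4] (faults so far: 2)
  step 5: ref 4 -> HIT, frames=[2,4] (faults so far: 2)
  step 6: ref 3 -> FAULT, evict 2, frames=[3,4] (faults so far: 3)
  step 7: ref 1 -> FAULT, evict 3, frames=[1,4] (faults so far: 4)
  step 8: ref 4 -> HIT, frames=[1,4] (faults so far: 4)
  step 9: ref 1 -> HIT, frames=[1,4] (faults so far: 4)
  step 10: ref 4 -> HIT, frames=[1,4] (faults so far: 4)
  step 11: ref 4 -> HIT, frames=[1,4] (faults so far: 4)
  step 12: ref 4 -> HIT, frames=[1,4] (faults so far: 4)
  Optimal total faults: 4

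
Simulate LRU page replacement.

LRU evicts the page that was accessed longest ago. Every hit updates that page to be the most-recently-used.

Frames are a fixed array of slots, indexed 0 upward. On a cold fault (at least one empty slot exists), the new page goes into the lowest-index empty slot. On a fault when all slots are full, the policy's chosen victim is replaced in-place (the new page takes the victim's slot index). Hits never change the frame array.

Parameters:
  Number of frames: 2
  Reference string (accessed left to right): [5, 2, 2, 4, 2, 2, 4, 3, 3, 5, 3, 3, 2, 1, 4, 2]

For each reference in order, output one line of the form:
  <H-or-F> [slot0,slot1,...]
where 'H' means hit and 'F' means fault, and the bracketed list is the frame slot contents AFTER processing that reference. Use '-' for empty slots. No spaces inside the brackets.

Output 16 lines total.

F [5,-]
F [5,2]
H [5,2]
F [4,2]
H [4,2]
H [4,2]
H [4,2]
F [4,3]
H [4,3]
F [5,3]
H [5,3]
H [5,3]
F [2,3]
F [2,1]
F [4,1]
F [4,2]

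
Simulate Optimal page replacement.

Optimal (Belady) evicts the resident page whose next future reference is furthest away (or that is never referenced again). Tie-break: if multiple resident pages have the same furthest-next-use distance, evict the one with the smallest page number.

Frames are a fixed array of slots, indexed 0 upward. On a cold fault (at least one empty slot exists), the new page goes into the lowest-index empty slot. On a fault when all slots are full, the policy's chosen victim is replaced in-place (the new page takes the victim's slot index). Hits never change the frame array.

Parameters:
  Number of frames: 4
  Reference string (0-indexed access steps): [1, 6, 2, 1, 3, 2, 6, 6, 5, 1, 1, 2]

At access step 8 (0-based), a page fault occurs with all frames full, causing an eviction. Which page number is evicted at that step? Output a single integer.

Step 0: ref 1 -> FAULT, frames=[1,-,-,-]
Step 1: ref 6 -> FAULT, frames=[1,6,-,-]
Step 2: ref 2 -> FAULT, frames=[1,6,2,-]
Step 3: ref 1 -> HIT, frames=[1,6,2,-]
Step 4: ref 3 -> FAULT, frames=[1,6,2,3]
Step 5: ref 2 -> HIT, frames=[1,6,2,3]
Step 6: ref 6 -> HIT, frames=[1,6,2,3]
Step 7: ref 6 -> HIT, frames=[1,6,2,3]
Step 8: ref 5 -> FAULT, evict 3, frames=[1,6,2,5]
At step 8: evicted page 3

Answer: 3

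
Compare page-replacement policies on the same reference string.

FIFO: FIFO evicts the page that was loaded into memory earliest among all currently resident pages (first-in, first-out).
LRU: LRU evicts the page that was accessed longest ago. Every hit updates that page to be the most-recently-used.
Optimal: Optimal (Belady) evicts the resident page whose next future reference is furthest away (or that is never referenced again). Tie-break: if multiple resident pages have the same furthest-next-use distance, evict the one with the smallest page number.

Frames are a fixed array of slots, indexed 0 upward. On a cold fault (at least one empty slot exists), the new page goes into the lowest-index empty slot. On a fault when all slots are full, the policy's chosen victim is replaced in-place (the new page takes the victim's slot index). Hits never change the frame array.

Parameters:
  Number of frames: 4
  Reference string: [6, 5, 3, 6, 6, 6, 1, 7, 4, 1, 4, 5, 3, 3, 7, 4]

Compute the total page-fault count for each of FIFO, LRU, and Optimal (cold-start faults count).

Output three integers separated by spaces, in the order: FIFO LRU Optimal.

Answer: 8 9 7

Derivation:
--- FIFO ---
  step 0: ref 6 -> FAULT, frames=[6,-,-,-] (faults so far: 1)
  step 1: ref 5 -> FAULT, frames=[6,5,-,-] (faults so far: 2)
  step 2: ref 3 -> FAULT, frames=[6,5,3,-] (faults so far: 3)
  step 3: ref 6 -> HIT, frames=[6,5,3,-] (faults so far: 3)
  step 4: ref 6 -> HIT, frames=[6,5,3,-] (faults so far: 3)
  step 5: ref 6 -> HIT, frames=[6,5,3,-] (faults so far: 3)
  step 6: ref 1 -> FAULT, frames=[6,5,3,1] (faults so far: 4)
  step 7: ref 7 -> FAULT, evict 6, frames=[7,5,3,1] (faults so far: 5)
  step 8: ref 4 -> FAULT, evict 5, frames=[7,4,3,1] (faults so far: 6)
  step 9: ref 1 -> HIT, frames=[7,4,3,1] (faults so far: 6)
  step 10: ref 4 -> HIT, frames=[7,4,3,1] (faults so far: 6)
  step 11: ref 5 -> FAULT, evict 3, frames=[7,4,5,1] (faults so far: 7)
  step 12: ref 3 -> FAULT, evict 1, frames=[7,4,5,3] (faults so far: 8)
  step 13: ref 3 -> HIT, frames=[7,4,5,3] (faults so far: 8)
  step 14: ref 7 -> HIT, frames=[7,4,5,3] (faults so far: 8)
  step 15: ref 4 -> HIT, frames=[7,4,5,3] (faults so far: 8)
  FIFO total faults: 8
--- LRU ---
  step 0: ref 6 -> FAULT, frames=[6,-,-,-] (faults so far: 1)
  step 1: ref 5 -> FAULT, frames=[6,5,-,-] (faults so far: 2)
  step 2: ref 3 -> FAULT, frames=[6,5,3,-] (faults so far: 3)
  step 3: ref 6 -> HIT, frames=[6,5,3,-] (faults so far: 3)
  step 4: ref 6 -> HIT, frames=[6,5,3,-] (faults so far: 3)
  step 5: ref 6 -> HIT, frames=[6,5,3,-] (faults so far: 3)
  step 6: ref 1 -> FAULT, frames=[6,5,3,1] (faults so far: 4)
  step 7: ref 7 -> FAULT, evict 5, frames=[6,7,3,1] (faults so far: 5)
  step 8: ref 4 -> FAULT, evict 3, frames=[6,7,4,1] (faults so far: 6)
  step 9: ref 1 -> HIT, frames=[6,7,4,1] (faults so far: 6)
  step 10: ref 4 -> HIT, frames=[6,7,4,1] (faults so far: 6)
  step 11: ref 5 -> FAULT, evict 6, frames=[5,7,4,1] (faults so far: 7)
  step 12: ref 3 -> FAULT, evict 7, frames=[5,3,4,1] (faults so far: 8)
  step 13: ref 3 -> HIT, frames=[5,3,4,1] (faults so far: 8)
  step 14: ref 7 -> FAULT, evict 1, frames=[5,3,4,7] (faults so far: 9)
  step 15: ref 4 -> HIT, frames=[5,3,4,7] (faults so far: 9)
  LRU total faults: 9
--- Optimal ---
  step 0: ref 6 -> FAULT, frames=[6,-,-,-] (faults so far: 1)
  step 1: ref 5 -> FAULT, frames=[6,5,-,-] (faults so far: 2)
  step 2: ref 3 -> FAULT, frames=[6,5,3,-] (faults so far: 3)
  step 3: ref 6 -> HIT, frames=[6,5,3,-] (faults so far: 3)
  step 4: ref 6 -> HIT, frames=[6,5,3,-] (faults so far: 3)
  step 5: ref 6 -> HIT, frames=[6,5,3,-] (faults so far: 3)
  step 6: ref 1 -> FAULT, frames=[6,5,3,1] (faults so far: 4)
  step 7: ref 7 -> FAULT, evict 6, frames=[7,5,3,1] (faults so far: 5)
  step 8: ref 4 -> FAULT, evict 7, frames=[4,5,3,1] (faults so far: 6)
  step 9: ref 1 -> HIT, frames=[4,5,3,1] (faults so far: 6)
  step 10: ref 4 -> HIT, frames=[4,5,3,1] (faults so far: 6)
  step 11: ref 5 -> HIT, frames=[4,5,3,1] (faults so far: 6)
  step 12: ref 3 -> HIT, frames=[4,5,3,1] (faults so far: 6)
  step 13: ref 3 -> HIT, frames=[4,5,3,1] (faults so far: 6)
  step 14: ref 7 -> FAULT, evict 1, frames=[4,5,3,7] (faults so far: 7)
  step 15: ref 4 -> HIT, frames=[4,5,3,7] (faults so far: 7)
  Optimal total faults: 7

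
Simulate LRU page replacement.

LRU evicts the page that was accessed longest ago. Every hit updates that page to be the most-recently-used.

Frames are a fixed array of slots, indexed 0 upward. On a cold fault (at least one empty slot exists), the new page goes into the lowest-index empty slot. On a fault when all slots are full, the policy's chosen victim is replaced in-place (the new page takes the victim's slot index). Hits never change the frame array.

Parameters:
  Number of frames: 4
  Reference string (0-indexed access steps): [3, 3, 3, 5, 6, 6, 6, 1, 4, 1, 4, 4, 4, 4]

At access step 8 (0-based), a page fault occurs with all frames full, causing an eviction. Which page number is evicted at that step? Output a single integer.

Step 0: ref 3 -> FAULT, frames=[3,-,-,-]
Step 1: ref 3 -> HIT, frames=[3,-,-,-]
Step 2: ref 3 -> HIT, frames=[3,-,-,-]
Step 3: ref 5 -> FAULT, frames=[3,5,-,-]
Step 4: ref 6 -> FAULT, frames=[3,5,6,-]
Step 5: ref 6 -> HIT, frames=[3,5,6,-]
Step 6: ref 6 -> HIT, frames=[3,5,6,-]
Step 7: ref 1 -> FAULT, frames=[3,5,6,1]
Step 8: ref 4 -> FAULT, evict 3, frames=[4,5,6,1]
At step 8: evicted page 3

Answer: 3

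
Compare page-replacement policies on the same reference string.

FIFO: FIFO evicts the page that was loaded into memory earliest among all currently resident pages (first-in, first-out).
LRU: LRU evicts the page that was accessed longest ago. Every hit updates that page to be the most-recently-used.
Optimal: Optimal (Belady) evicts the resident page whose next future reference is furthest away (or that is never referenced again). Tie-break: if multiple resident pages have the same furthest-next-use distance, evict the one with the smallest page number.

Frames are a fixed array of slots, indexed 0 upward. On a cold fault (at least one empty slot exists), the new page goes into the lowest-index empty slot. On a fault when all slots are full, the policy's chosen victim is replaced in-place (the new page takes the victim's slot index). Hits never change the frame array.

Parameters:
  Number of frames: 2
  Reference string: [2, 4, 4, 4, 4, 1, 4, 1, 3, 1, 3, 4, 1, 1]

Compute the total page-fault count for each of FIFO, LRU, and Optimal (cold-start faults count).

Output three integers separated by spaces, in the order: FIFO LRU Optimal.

Answer: 6 6 5

Derivation:
--- FIFO ---
  step 0: ref 2 -> FAULT, frames=[2,-] (faults so far: 1)
  step 1: ref 4 -> FAULT, frames=[2,4] (faults so far: 2)
  step 2: ref 4 -> HIT, frames=[2,4] (faults so far: 2)
  step 3: ref 4 -> HIT, frames=[2,4] (faults so far: 2)
  step 4: ref 4 -> HIT, frames=[2,4] (faults so far: 2)
  step 5: ref 1 -> FAULT, evict 2, frames=[1,4] (faults so far: 3)
  step 6: ref 4 -> HIT, frames=[1,4] (faults so far: 3)
  step 7: ref 1 -> HIT, frames=[1,4] (faults so far: 3)
  step 8: ref 3 -> FAULT, evict 4, frames=[1,3] (faults so far: 4)
  step 9: ref 1 -> HIT, frames=[1,3] (faults so far: 4)
  step 10: ref 3 -> HIT, frames=[1,3] (faults so far: 4)
  step 11: ref 4 -> FAULT, evict 1, frames=[4,3] (faults so far: 5)
  step 12: ref 1 -> FAULT, evict 3, frames=[4,1] (faults so far: 6)
  step 13: ref 1 -> HIT, frames=[4,1] (faults so far: 6)
  FIFO total faults: 6
--- LRU ---
  step 0: ref 2 -> FAULT, frames=[2,-] (faults so far: 1)
  step 1: ref 4 -> FAULT, frames=[2,4] (faults so far: 2)
  step 2: ref 4 -> HIT, frames=[2,4] (faults so far: 2)
  step 3: ref 4 -> HIT, frames=[2,4] (faults so far: 2)
  step 4: ref 4 -> HIT, frames=[2,4] (faults so far: 2)
  step 5: ref 1 -> FAULT, evict 2, frames=[1,4] (faults so far: 3)
  step 6: ref 4 -> HIT, frames=[1,4] (faults so far: 3)
  step 7: ref 1 -> HIT, frames=[1,4] (faults so far: 3)
  step 8: ref 3 -> FAULT, evict 4, frames=[1,3] (faults so far: 4)
  step 9: ref 1 -> HIT, frames=[1,3] (faults so far: 4)
  step 10: ref 3 -> HIT, frames=[1,3] (faults so far: 4)
  step 11: ref 4 -> FAULT, evict 1, frames=[4,3] (faults so far: 5)
  step 12: ref 1 -> FAULT, evict 3, frames=[4,1] (faults so far: 6)
  step 13: ref 1 -> HIT, frames=[4,1] (faults so far: 6)
  LRU total faults: 6
--- Optimal ---
  step 0: ref 2 -> FAULT, frames=[2,-] (faults so far: 1)
  step 1: ref 4 -> FAULT, frames=[2,4] (faults so far: 2)
  step 2: ref 4 -> HIT, frames=[2,4] (faults so far: 2)
  step 3: ref 4 -> HIT, frames=[2,4] (faults so far: 2)
  step 4: ref 4 -> HIT, frames=[2,4] (faults so far: 2)
  step 5: ref 1 -> FAULT, evict 2, frames=[1,4] (faults so far: 3)
  step 6: ref 4 -> HIT, frames=[1,4] (faults so far: 3)
  step 7: ref 1 -> HIT, frames=[1,4] (faults so far: 3)
  step 8: ref 3 -> FAULT, evict 4, frames=[1,3] (faults so far: 4)
  step 9: ref 1 -> HIT, frames=[1,3] (faults so far: 4)
  step 10: ref 3 -> HIT, frames=[1,3] (faults so far: 4)
  step 11: ref 4 -> FAULT, evict 3, frames=[1,4] (faults so far: 5)
  step 12: ref 1 -> HIT, frames=[1,4] (faults so far: 5)
  step 13: ref 1 -> HIT, frames=[1,4] (faults so far: 5)
  Optimal total faults: 5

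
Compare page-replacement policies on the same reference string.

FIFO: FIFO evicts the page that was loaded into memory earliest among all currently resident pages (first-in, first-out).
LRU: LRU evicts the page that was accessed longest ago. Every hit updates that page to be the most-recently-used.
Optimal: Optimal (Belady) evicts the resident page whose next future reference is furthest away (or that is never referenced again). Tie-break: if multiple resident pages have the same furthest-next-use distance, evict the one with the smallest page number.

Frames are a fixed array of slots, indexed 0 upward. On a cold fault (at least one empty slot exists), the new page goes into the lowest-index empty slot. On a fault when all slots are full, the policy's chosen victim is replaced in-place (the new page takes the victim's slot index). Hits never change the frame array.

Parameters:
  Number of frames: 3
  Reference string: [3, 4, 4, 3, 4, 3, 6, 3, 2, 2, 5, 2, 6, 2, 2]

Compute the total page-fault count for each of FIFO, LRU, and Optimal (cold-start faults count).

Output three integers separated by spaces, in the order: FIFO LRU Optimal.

--- FIFO ---
  step 0: ref 3 -> FAULT, frames=[3,-,-] (faults so far: 1)
  step 1: ref 4 -> FAULT, frames=[3,4,-] (faults so far: 2)
  step 2: ref 4 -> HIT, frames=[3,4,-] (faults so far: 2)
  step 3: ref 3 -> HIT, frames=[3,4,-] (faults so far: 2)
  step 4: ref 4 -> HIT, frames=[3,4,-] (faults so far: 2)
  step 5: ref 3 -> HIT, frames=[3,4,-] (faults so far: 2)
  step 6: ref 6 -> FAULT, frames=[3,4,6] (faults so far: 3)
  step 7: ref 3 -> HIT, frames=[3,4,6] (faults so far: 3)
  step 8: ref 2 -> FAULT, evict 3, frames=[2,4,6] (faults so far: 4)
  step 9: ref 2 -> HIT, frames=[2,4,6] (faults so far: 4)
  step 10: ref 5 -> FAULT, evict 4, frames=[2,5,6] (faults so far: 5)
  step 11: ref 2 -> HIT, frames=[2,5,6] (faults so far: 5)
  step 12: ref 6 -> HIT, frames=[2,5,6] (faults so far: 5)
  step 13: ref 2 -> HIT, frames=[2,5,6] (faults so far: 5)
  step 14: ref 2 -> HIT, frames=[2,5,6] (faults so far: 5)
  FIFO total faults: 5
--- LRU ---
  step 0: ref 3 -> FAULT, frames=[3,-,-] (faults so far: 1)
  step 1: ref 4 -> FAULT, frames=[3,4,-] (faults so far: 2)
  step 2: ref 4 -> HIT, frames=[3,4,-] (faults so far: 2)
  step 3: ref 3 -> HIT, frames=[3,4,-] (faults so far: 2)
  step 4: ref 4 -> HIT, frames=[3,4,-] (faults so far: 2)
  step 5: ref 3 -> HIT, frames=[3,4,-] (faults so far: 2)
  step 6: ref 6 -> FAULT, frames=[3,4,6] (faults so far: 3)
  step 7: ref 3 -> HIT, frames=[3,4,6] (faults so far: 3)
  step 8: ref 2 -> FAULT, evict 4, frames=[3,2,6] (faults so far: 4)
  step 9: ref 2 -> HIT, frames=[3,2,6] (faults so far: 4)
  step 10: ref 5 -> FAULT, evict 6, frames=[3,2,5] (faults so far: 5)
  step 11: ref 2 -> HIT, frames=[3,2,5] (faults so far: 5)
  step 12: ref 6 -> FAULT, evict 3, frames=[6,2,5] (faults so far: 6)
  step 13: ref 2 -> HIT, frames=[6,2,5] (faults so far: 6)
  step 14: ref 2 -> HIT, frames=[6,2,5] (faults so far: 6)
  LRU total faults: 6
--- Optimal ---
  step 0: ref 3 -> FAULT, frames=[3,-,-] (faults so far: 1)
  step 1: ref 4 -> FAULT, frames=[3,4,-] (faults so far: 2)
  step 2: ref 4 -> HIT, frames=[3,4,-] (faults so far: 2)
  step 3: ref 3 -> HIT, frames=[3,4,-] (faults so far: 2)
  step 4: ref 4 -> HIT, frames=[3,4,-] (faults so far: 2)
  step 5: ref 3 -> HIT, frames=[3,4,-] (faults so far: 2)
  step 6: ref 6 -> FAULT, frames=[3,4,6] (faults so far: 3)
  step 7: ref 3 -> HIT, frames=[3,4,6] (faults so far: 3)
  step 8: ref 2 -> FAULT, evict 3, frames=[2,4,6] (faults so far: 4)
  step 9: ref 2 -> HIT, frames=[2,4,6] (faults so far: 4)
  step 10: ref 5 -> FAULT, evict 4, frames=[2,5,6] (faults so far: 5)
  step 11: ref 2 -> HIT, frames=[2,5,6] (faults so far: 5)
  step 12: ref 6 -> HIT, frames=[2,5,6] (faults so far: 5)
  step 13: ref 2 -> HIT, frames=[2,5,6] (faults so far: 5)
  step 14: ref 2 -> HIT, frames=[2,5,6] (faults so far: 5)
  Optimal total faults: 5

Answer: 5 6 5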